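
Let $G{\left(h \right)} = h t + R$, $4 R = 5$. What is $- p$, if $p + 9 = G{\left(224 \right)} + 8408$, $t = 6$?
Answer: $- \frac{38977}{4} \approx -9744.3$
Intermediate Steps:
$R = \frac{5}{4}$ ($R = \frac{1}{4} \cdot 5 = \frac{5}{4} \approx 1.25$)
$G{\left(h \right)} = \frac{5}{4} + 6 h$ ($G{\left(h \right)} = h 6 + \frac{5}{4} = 6 h + \frac{5}{4} = \frac{5}{4} + 6 h$)
$p = \frac{38977}{4}$ ($p = -9 + \left(\left(\frac{5}{4} + 6 \cdot 224\right) + 8408\right) = -9 + \left(\left(\frac{5}{4} + 1344\right) + 8408\right) = -9 + \left(\frac{5381}{4} + 8408\right) = -9 + \frac{39013}{4} = \frac{38977}{4} \approx 9744.3$)
$- p = \left(-1\right) \frac{38977}{4} = - \frac{38977}{4}$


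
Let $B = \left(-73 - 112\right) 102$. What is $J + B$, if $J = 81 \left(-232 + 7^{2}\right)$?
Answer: $-33693$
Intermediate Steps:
$B = -18870$ ($B = \left(-185\right) 102 = -18870$)
$J = -14823$ ($J = 81 \left(-232 + 49\right) = 81 \left(-183\right) = -14823$)
$J + B = -14823 - 18870 = -33693$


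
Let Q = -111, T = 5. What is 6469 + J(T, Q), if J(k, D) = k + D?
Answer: 6363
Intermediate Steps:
J(k, D) = D + k
6469 + J(T, Q) = 6469 + (-111 + 5) = 6469 - 106 = 6363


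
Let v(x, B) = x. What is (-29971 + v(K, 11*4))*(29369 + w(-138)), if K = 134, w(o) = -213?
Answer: -869927572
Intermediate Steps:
(-29971 + v(K, 11*4))*(29369 + w(-138)) = (-29971 + 134)*(29369 - 213) = -29837*29156 = -869927572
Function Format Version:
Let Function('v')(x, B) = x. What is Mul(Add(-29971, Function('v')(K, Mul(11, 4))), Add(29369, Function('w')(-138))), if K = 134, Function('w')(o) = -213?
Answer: -869927572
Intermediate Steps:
Mul(Add(-29971, Function('v')(K, Mul(11, 4))), Add(29369, Function('w')(-138))) = Mul(Add(-29971, 134), Add(29369, -213)) = Mul(-29837, 29156) = -869927572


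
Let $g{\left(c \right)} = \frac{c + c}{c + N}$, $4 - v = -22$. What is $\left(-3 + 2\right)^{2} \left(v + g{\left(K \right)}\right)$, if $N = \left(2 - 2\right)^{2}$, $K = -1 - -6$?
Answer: $28$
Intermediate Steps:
$K = 5$ ($K = -1 + 6 = 5$)
$v = 26$ ($v = 4 - -22 = 4 + 22 = 26$)
$N = 0$ ($N = 0^{2} = 0$)
$g{\left(c \right)} = 2$ ($g{\left(c \right)} = \frac{c + c}{c + 0} = \frac{2 c}{c} = 2$)
$\left(-3 + 2\right)^{2} \left(v + g{\left(K \right)}\right) = \left(-3 + 2\right)^{2} \left(26 + 2\right) = \left(-1\right)^{2} \cdot 28 = 1 \cdot 28 = 28$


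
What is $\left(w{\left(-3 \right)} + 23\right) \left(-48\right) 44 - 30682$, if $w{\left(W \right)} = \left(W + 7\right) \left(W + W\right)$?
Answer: $-28570$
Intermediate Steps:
$w{\left(W \right)} = 2 W \left(7 + W\right)$ ($w{\left(W \right)} = \left(7 + W\right) 2 W = 2 W \left(7 + W\right)$)
$\left(w{\left(-3 \right)} + 23\right) \left(-48\right) 44 - 30682 = \left(2 \left(-3\right) \left(7 - 3\right) + 23\right) \left(-48\right) 44 - 30682 = \left(2 \left(-3\right) 4 + 23\right) \left(-48\right) 44 - 30682 = \left(-24 + 23\right) \left(-48\right) 44 - 30682 = \left(-1\right) \left(-48\right) 44 - 30682 = 48 \cdot 44 - 30682 = 2112 - 30682 = -28570$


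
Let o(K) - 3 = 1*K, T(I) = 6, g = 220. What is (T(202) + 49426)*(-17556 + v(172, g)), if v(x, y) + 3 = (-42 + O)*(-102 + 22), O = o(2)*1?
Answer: -721657768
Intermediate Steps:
o(K) = 3 + K (o(K) = 3 + 1*K = 3 + K)
O = 5 (O = (3 + 2)*1 = 5*1 = 5)
v(x, y) = 2957 (v(x, y) = -3 + (-42 + 5)*(-102 + 22) = -3 - 37*(-80) = -3 + 2960 = 2957)
(T(202) + 49426)*(-17556 + v(172, g)) = (6 + 49426)*(-17556 + 2957) = 49432*(-14599) = -721657768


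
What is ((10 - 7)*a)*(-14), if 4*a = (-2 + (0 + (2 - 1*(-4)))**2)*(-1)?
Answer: 357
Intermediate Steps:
a = -17/2 (a = ((-2 + (0 + (2 - 1*(-4)))**2)*(-1))/4 = ((-2 + (0 + (2 + 4))**2)*(-1))/4 = ((-2 + (0 + 6)**2)*(-1))/4 = ((-2 + 6**2)*(-1))/4 = ((-2 + 36)*(-1))/4 = (34*(-1))/4 = (1/4)*(-34) = -17/2 ≈ -8.5000)
((10 - 7)*a)*(-14) = ((10 - 7)*(-17/2))*(-14) = (3*(-17/2))*(-14) = -51/2*(-14) = 357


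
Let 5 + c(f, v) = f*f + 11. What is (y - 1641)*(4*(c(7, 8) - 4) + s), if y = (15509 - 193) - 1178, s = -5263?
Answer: -63222323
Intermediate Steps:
c(f, v) = 6 + f² (c(f, v) = -5 + (f*f + 11) = -5 + (f² + 11) = -5 + (11 + f²) = 6 + f²)
y = 14138 (y = 15316 - 1178 = 14138)
(y - 1641)*(4*(c(7, 8) - 4) + s) = (14138 - 1641)*(4*((6 + 7²) - 4) - 5263) = 12497*(4*((6 + 49) - 4) - 5263) = 12497*(4*(55 - 4) - 5263) = 12497*(4*51 - 5263) = 12497*(204 - 5263) = 12497*(-5059) = -63222323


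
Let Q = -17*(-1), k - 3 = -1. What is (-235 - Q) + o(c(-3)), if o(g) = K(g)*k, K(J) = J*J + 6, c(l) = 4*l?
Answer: 48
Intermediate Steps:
k = 2 (k = 3 - 1 = 2)
K(J) = 6 + J² (K(J) = J² + 6 = 6 + J²)
Q = 17
o(g) = 12 + 2*g² (o(g) = (6 + g²)*2 = 12 + 2*g²)
(-235 - Q) + o(c(-3)) = (-235 - 1*17) + (12 + 2*(4*(-3))²) = (-235 - 17) + (12 + 2*(-12)²) = -252 + (12 + 2*144) = -252 + (12 + 288) = -252 + 300 = 48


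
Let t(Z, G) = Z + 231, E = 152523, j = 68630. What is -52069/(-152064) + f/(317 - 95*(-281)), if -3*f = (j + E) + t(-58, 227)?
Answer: -817673705/342296064 ≈ -2.3888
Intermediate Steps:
t(Z, G) = 231 + Z
f = -221326/3 (f = -((68630 + 152523) + (231 - 58))/3 = -(221153 + 173)/3 = -⅓*221326 = -221326/3 ≈ -73775.)
-52069/(-152064) + f/(317 - 95*(-281)) = -52069/(-152064) - 221326/(3*(317 - 95*(-281))) = -52069*(-1/152064) - 221326/(3*(317 + 26695)) = 52069/152064 - 221326/3/27012 = 52069/152064 - 221326/3*1/27012 = 52069/152064 - 110663/40518 = -817673705/342296064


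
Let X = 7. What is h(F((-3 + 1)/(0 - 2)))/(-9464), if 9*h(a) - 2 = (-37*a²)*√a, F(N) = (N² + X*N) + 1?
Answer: 8989/85176 ≈ 0.10553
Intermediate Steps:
F(N) = 1 + N² + 7*N (F(N) = (N² + 7*N) + 1 = 1 + N² + 7*N)
h(a) = 2/9 - 37*a^(5/2)/9 (h(a) = 2/9 + ((-37*a²)*√a)/9 = 2/9 + (-37*a^(5/2))/9 = 2/9 - 37*a^(5/2)/9)
h(F((-3 + 1)/(0 - 2)))/(-9464) = (2/9 - 37*(1 + ((-3 + 1)/(0 - 2))² + 7*((-3 + 1)/(0 - 2)))^(5/2)/9)/(-9464) = (2/9 - 37*(1 + (-2/(-2))² + 7*(-2/(-2)))^(5/2)/9)*(-1/9464) = (2/9 - 37*(1 + (-2*(-½))² + 7*(-2*(-½)))^(5/2)/9)*(-1/9464) = (2/9 - 37*(1 + 1² + 7*1)^(5/2)/9)*(-1/9464) = (2/9 - 37*(1 + 1 + 7)^(5/2)/9)*(-1/9464) = (2/9 - 37*9^(5/2)/9)*(-1/9464) = (2/9 - 37/9*243)*(-1/9464) = (2/9 - 999)*(-1/9464) = -8989/9*(-1/9464) = 8989/85176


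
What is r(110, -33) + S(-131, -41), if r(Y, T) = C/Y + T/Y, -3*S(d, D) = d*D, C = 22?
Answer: -53713/30 ≈ -1790.4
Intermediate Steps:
S(d, D) = -D*d/3 (S(d, D) = -d*D/3 = -D*d/3)
r(Y, T) = 22/Y + T/Y
r(110, -33) + S(-131, -41) = (22 - 33)/110 - 1/3*(-41)*(-131) = (1/110)*(-11) - 5371/3 = -1/10 - 5371/3 = -53713/30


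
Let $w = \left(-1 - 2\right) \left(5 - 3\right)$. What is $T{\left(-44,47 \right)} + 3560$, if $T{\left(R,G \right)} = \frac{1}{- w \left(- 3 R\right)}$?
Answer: $\frac{2819521}{792} \approx 3560.0$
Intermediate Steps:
$w = -6$ ($w = \left(-3\right) 2 = -6$)
$T{\left(R,G \right)} = - \frac{1}{18 R}$ ($T{\left(R,G \right)} = \frac{1}{\left(-1\right) \left(-6\right) \left(- 3 R\right)} = \frac{1}{6 \left(- 3 R\right)} = \frac{1}{\left(-18\right) R} = - \frac{1}{18 R}$)
$T{\left(-44,47 \right)} + 3560 = - \frac{1}{18 \left(-44\right)} + 3560 = \left(- \frac{1}{18}\right) \left(- \frac{1}{44}\right) + 3560 = \frac{1}{792} + 3560 = \frac{2819521}{792}$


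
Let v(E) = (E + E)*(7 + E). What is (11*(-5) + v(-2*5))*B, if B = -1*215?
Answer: -1075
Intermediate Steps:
v(E) = 2*E*(7 + E) (v(E) = (2*E)*(7 + E) = 2*E*(7 + E))
B = -215
(11*(-5) + v(-2*5))*B = (11*(-5) + 2*(-2*5)*(7 - 2*5))*(-215) = (-55 + 2*(-10)*(7 - 10))*(-215) = (-55 + 2*(-10)*(-3))*(-215) = (-55 + 60)*(-215) = 5*(-215) = -1075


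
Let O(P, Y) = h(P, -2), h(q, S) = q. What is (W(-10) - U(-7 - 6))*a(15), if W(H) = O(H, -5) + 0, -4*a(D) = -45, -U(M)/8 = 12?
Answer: 1935/2 ≈ 967.50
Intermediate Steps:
O(P, Y) = P
U(M) = -96 (U(M) = -8*12 = -96)
a(D) = 45/4 (a(D) = -1/4*(-45) = 45/4)
W(H) = H (W(H) = H + 0 = H)
(W(-10) - U(-7 - 6))*a(15) = (-10 - 1*(-96))*(45/4) = (-10 + 96)*(45/4) = 86*(45/4) = 1935/2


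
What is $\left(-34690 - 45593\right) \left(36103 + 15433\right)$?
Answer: $-4137464688$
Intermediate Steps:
$\left(-34690 - 45593\right) \left(36103 + 15433\right) = \left(-80283\right) 51536 = -4137464688$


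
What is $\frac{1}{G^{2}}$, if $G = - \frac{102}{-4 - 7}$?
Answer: $\frac{121}{10404} \approx 0.01163$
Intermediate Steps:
$G = \frac{102}{11}$ ($G = - \frac{102}{-4 - 7} = - \frac{102}{-11} = \left(-102\right) \left(- \frac{1}{11}\right) = \frac{102}{11} \approx 9.2727$)
$\frac{1}{G^{2}} = \frac{1}{\left(\frac{102}{11}\right)^{2}} = \frac{1}{\frac{10404}{121}} = \frac{121}{10404}$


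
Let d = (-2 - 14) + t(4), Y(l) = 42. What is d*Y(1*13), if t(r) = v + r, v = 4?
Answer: -336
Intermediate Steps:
t(r) = 4 + r
d = -8 (d = (-2 - 14) + (4 + 4) = -16 + 8 = -8)
d*Y(1*13) = -8*42 = -336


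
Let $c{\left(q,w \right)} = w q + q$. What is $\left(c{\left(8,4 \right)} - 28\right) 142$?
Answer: $1704$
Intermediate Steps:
$c{\left(q,w \right)} = q + q w$ ($c{\left(q,w \right)} = q w + q = q + q w$)
$\left(c{\left(8,4 \right)} - 28\right) 142 = \left(8 \left(1 + 4\right) - 28\right) 142 = \left(8 \cdot 5 - 28\right) 142 = \left(40 - 28\right) 142 = 12 \cdot 142 = 1704$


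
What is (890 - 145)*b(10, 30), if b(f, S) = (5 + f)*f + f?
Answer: 119200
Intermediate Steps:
b(f, S) = f + f*(5 + f) (b(f, S) = f*(5 + f) + f = f + f*(5 + f))
(890 - 145)*b(10, 30) = (890 - 145)*(10*(6 + 10)) = 745*(10*16) = 745*160 = 119200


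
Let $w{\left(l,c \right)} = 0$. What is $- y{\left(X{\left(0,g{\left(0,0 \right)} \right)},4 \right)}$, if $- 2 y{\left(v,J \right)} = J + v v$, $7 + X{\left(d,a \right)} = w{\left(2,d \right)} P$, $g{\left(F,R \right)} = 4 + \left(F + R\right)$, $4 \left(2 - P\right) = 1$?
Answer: $\frac{53}{2} \approx 26.5$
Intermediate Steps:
$P = \frac{7}{4}$ ($P = 2 - \frac{1}{4} = \frac{7}{4} \approx 1.75$)
$g{\left(F,R \right)} = 4 + F + R$
$X{\left(d,a \right)} = -7$ ($X{\left(d,a \right)} = -7 + 0 \cdot \frac{7}{4} = -7 + 0 = -7$)
$y{\left(v,J \right)} = - \frac{J}{2} - \frac{v^{2}}{2}$ ($y{\left(v,J \right)} = - \frac{J + v v}{2} = - \frac{J + v^{2}}{2} = - \frac{J}{2} - \frac{v^{2}}{2}$)
$- y{\left(X{\left(0,g{\left(0,0 \right)} \right)},4 \right)} = - (\left(- \frac{1}{2}\right) 4 - \frac{\left(-7\right)^{2}}{2}) = - (-2 - \frac{49}{2}) = \left(-1\right) \left(- \frac{53}{2}\right) = \frac{53}{2}$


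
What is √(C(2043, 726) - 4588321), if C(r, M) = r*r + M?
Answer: I*√413746 ≈ 643.23*I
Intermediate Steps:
C(r, M) = M + r² (C(r, M) = r² + M = M + r²)
√(C(2043, 726) - 4588321) = √((726 + 2043²) - 4588321) = √((726 + 4173849) - 4588321) = √(4174575 - 4588321) = √(-413746) = I*√413746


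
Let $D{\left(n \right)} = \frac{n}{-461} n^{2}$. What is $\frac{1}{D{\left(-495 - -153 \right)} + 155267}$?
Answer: $\frac{461}{111579775} \approx 4.1316 \cdot 10^{-6}$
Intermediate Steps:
$D{\left(n \right)} = - \frac{n^{3}}{461}$ ($D{\left(n \right)} = n \left(- \frac{1}{461}\right) n^{2} = - \frac{n}{461} n^{2} = - \frac{n^{3}}{461}$)
$\frac{1}{D{\left(-495 - -153 \right)} + 155267} = \frac{1}{- \frac{\left(-495 - -153\right)^{3}}{461} + 155267} = \frac{1}{- \frac{\left(-495 + 153\right)^{3}}{461} + 155267} = \frac{1}{- \frac{\left(-342\right)^{3}}{461} + 155267} = \frac{1}{\left(- \frac{1}{461}\right) \left(-40001688\right) + 155267} = \frac{1}{\frac{40001688}{461} + 155267} = \frac{1}{\frac{111579775}{461}} = \frac{461}{111579775}$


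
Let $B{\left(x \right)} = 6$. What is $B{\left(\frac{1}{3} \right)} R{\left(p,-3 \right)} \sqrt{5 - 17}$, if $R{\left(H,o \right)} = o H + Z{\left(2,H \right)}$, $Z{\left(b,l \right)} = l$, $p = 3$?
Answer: $- 72 i \sqrt{3} \approx - 124.71 i$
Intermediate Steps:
$R{\left(H,o \right)} = H + H o$ ($R{\left(H,o \right)} = o H + H = H o + H = H + H o$)
$B{\left(\frac{1}{3} \right)} R{\left(p,-3 \right)} \sqrt{5 - 17} = 6 \cdot 3 \left(1 - 3\right) \sqrt{5 - 17} = 6 \cdot 3 \left(-2\right) \sqrt{-12} = 6 \left(-6\right) 2 i \sqrt{3} = - 36 \cdot 2 i \sqrt{3} = - 72 i \sqrt{3}$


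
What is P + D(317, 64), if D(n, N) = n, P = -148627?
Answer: -148310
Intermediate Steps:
P + D(317, 64) = -148627 + 317 = -148310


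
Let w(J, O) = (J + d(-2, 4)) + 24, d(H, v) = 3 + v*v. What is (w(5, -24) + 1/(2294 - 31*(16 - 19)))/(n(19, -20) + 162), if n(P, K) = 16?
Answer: 114577/424886 ≈ 0.26967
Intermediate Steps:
d(H, v) = 3 + v²
w(J, O) = 43 + J (w(J, O) = (J + (3 + 4²)) + 24 = (J + (3 + 16)) + 24 = (J + 19) + 24 = (19 + J) + 24 = 43 + J)
(w(5, -24) + 1/(2294 - 31*(16 - 19)))/(n(19, -20) + 162) = ((43 + 5) + 1/(2294 - 31*(16 - 19)))/(16 + 162) = (48 + 1/(2294 - 31*(-3)))/178 = (48 + 1/(2294 + 93))*(1/178) = (48 + 1/2387)*(1/178) = (114577/2387)*(1/178) = 114577/424886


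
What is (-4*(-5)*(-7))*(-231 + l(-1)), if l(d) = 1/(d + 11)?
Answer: 32326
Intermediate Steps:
l(d) = 1/(11 + d)
(-4*(-5)*(-7))*(-231 + l(-1)) = (-4*(-5)*(-7))*(-231 + 1/(11 - 1)) = (20*(-7))*(-231 + 1/10) = -140*(-231 + ⅒) = -140*(-2309/10) = 32326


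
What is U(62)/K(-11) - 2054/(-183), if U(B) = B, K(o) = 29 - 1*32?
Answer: -576/61 ≈ -9.4426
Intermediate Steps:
K(o) = -3 (K(o) = 29 - 32 = -3)
U(62)/K(-11) - 2054/(-183) = 62/(-3) - 2054/(-183) = 62*(-1/3) - 2054*(-1/183) = -62/3 + 2054/183 = -576/61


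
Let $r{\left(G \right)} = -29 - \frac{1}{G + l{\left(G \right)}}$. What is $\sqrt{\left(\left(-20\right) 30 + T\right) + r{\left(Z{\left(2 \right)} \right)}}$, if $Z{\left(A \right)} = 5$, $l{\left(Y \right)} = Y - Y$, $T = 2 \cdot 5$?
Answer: $\frac{6 i \sqrt{430}}{5} \approx 24.884 i$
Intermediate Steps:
$T = 10$
$l{\left(Y \right)} = 0$
$r{\left(G \right)} = -29 - \frac{1}{G}$ ($r{\left(G \right)} = -29 - \frac{1}{G + 0} = -29 - \frac{1}{G}$)
$\sqrt{\left(\left(-20\right) 30 + T\right) + r{\left(Z{\left(2 \right)} \right)}} = \sqrt{\left(\left(-20\right) 30 + 10\right) - \frac{146}{5}} = \sqrt{\left(-600 + 10\right) - \frac{146}{5}} = \sqrt{-590 - \frac{146}{5}} = \sqrt{- \frac{3096}{5}} = \frac{6 i \sqrt{430}}{5}$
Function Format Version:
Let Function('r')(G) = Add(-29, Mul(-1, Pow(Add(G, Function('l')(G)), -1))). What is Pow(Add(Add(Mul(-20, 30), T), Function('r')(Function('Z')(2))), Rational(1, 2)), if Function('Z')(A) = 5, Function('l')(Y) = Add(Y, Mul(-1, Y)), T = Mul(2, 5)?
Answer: Mul(Rational(6, 5), I, Pow(430, Rational(1, 2))) ≈ Mul(24.884, I)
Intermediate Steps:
T = 10
Function('l')(Y) = 0
Function('r')(G) = Add(-29, Mul(-1, Pow(G, -1))) (Function('r')(G) = Add(-29, Mul(-1, Pow(Add(G, 0), -1))) = Add(-29, Mul(-1, Pow(G, -1))))
Pow(Add(Add(Mul(-20, 30), T), Function('r')(Function('Z')(2))), Rational(1, 2)) = Pow(Add(Add(Mul(-20, 30), 10), Add(-29, Mul(-1, Pow(5, -1)))), Rational(1, 2)) = Pow(Add(Add(-600, 10), Add(-29, Mul(-1, Rational(1, 5)))), Rational(1, 2)) = Pow(Add(-590, Add(-29, Rational(-1, 5))), Rational(1, 2)) = Pow(Add(-590, Rational(-146, 5)), Rational(1, 2)) = Pow(Rational(-3096, 5), Rational(1, 2)) = Mul(Rational(6, 5), I, Pow(430, Rational(1, 2)))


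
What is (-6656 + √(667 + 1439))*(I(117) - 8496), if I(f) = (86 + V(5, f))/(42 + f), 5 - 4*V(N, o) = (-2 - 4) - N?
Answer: 2996917248/53 - 4052322*√26/53 ≈ 5.6156e+7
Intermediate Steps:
V(N, o) = 11/4 + N/4 (V(N, o) = 5/4 - ((-2 - 4) - N)/4 = 5/4 - (-6 - N)/4 = 5/4 + (3/2 + N/4) = 11/4 + N/4)
I(f) = 90/(42 + f) (I(f) = (86 + (11/4 + (¼)*5))/(42 + f) = (86 + (11/4 + 5/4))/(42 + f) = (86 + 4)/(42 + f) = 90/(42 + f))
(-6656 + √(667 + 1439))*(I(117) - 8496) = (-6656 + √(667 + 1439))*(90/(42 + 117) - 8496) = (-6656 + √2106)*(90/159 - 8496) = (-6656 + 9*√26)*(90*(1/159) - 8496) = (-6656 + 9*√26)*(30/53 - 8496) = (-6656 + 9*√26)*(-450258/53) = 2996917248/53 - 4052322*√26/53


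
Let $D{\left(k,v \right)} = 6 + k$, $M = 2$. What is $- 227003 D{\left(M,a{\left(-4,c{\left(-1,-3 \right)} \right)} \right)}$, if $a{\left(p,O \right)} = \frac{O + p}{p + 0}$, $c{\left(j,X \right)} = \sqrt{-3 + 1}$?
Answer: $-1816024$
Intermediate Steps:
$c{\left(j,X \right)} = i \sqrt{2}$ ($c{\left(j,X \right)} = \sqrt{-2} = i \sqrt{2}$)
$a{\left(p,O \right)} = \frac{O + p}{p}$
$- 227003 D{\left(M,a{\left(-4,c{\left(-1,-3 \right)} \right)} \right)} = - 227003 \left(6 + 2\right) = \left(-227003\right) 8 = -1816024$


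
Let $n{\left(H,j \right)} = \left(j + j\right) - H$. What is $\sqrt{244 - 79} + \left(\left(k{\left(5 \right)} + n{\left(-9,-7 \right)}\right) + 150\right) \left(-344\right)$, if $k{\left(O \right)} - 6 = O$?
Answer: $-53664 + \sqrt{165} \approx -53651.0$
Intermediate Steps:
$k{\left(O \right)} = 6 + O$
$n{\left(H,j \right)} = - H + 2 j$ ($n{\left(H,j \right)} = 2 j - H = - H + 2 j$)
$\sqrt{244 - 79} + \left(\left(k{\left(5 \right)} + n{\left(-9,-7 \right)}\right) + 150\right) \left(-344\right) = \sqrt{244 - 79} + \left(\left(\left(6 + 5\right) + \left(\left(-1\right) \left(-9\right) + 2 \left(-7\right)\right)\right) + 150\right) \left(-344\right) = \sqrt{165} + \left(\left(11 + \left(9 - 14\right)\right) + 150\right) \left(-344\right) = \sqrt{165} + \left(\left(11 - 5\right) + 150\right) \left(-344\right) = \sqrt{165} + \left(6 + 150\right) \left(-344\right) = \sqrt{165} + 156 \left(-344\right) = \sqrt{165} - 53664 = -53664 + \sqrt{165}$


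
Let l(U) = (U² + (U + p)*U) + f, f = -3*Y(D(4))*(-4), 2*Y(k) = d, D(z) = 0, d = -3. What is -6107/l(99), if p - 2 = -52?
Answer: -6107/14634 ≈ -0.41732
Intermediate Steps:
p = -50 (p = 2 - 52 = -50)
Y(k) = -3/2 (Y(k) = (½)*(-3) = -3/2)
f = -18 (f = -3*(-3/2)*(-4) = (9/2)*(-4) = -18)
l(U) = -18 + U² + U*(-50 + U) (l(U) = (U² + (U - 50)*U) - 18 = (U² + (-50 + U)*U) - 18 = (U² + U*(-50 + U)) - 18 = -18 + U² + U*(-50 + U))
-6107/l(99) = -6107/(-18 - 50*99 + 2*99²) = -6107/(-18 - 4950 + 2*9801) = -6107/(-18 - 4950 + 19602) = -6107/14634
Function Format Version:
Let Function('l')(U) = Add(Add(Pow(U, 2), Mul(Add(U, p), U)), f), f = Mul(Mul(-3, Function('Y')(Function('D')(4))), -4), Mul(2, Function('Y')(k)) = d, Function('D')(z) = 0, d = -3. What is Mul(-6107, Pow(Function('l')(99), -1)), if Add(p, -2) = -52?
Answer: Rational(-6107, 14634) ≈ -0.41732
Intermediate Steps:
p = -50 (p = Add(2, -52) = -50)
Function('Y')(k) = Rational(-3, 2) (Function('Y')(k) = Mul(Rational(1, 2), -3) = Rational(-3, 2))
f = -18 (f = Mul(Mul(-3, Rational(-3, 2)), -4) = Mul(Rational(9, 2), -4) = -18)
Function('l')(U) = Add(-18, Pow(U, 2), Mul(U, Add(-50, U))) (Function('l')(U) = Add(Add(Pow(U, 2), Mul(Add(U, -50), U)), -18) = Add(Add(Pow(U, 2), Mul(Add(-50, U), U)), -18) = Add(Add(Pow(U, 2), Mul(U, Add(-50, U))), -18) = Add(-18, Pow(U, 2), Mul(U, Add(-50, U))))
Mul(-6107, Pow(Function('l')(99), -1)) = Mul(-6107, Pow(Add(-18, Mul(-50, 99), Mul(2, Pow(99, 2))), -1)) = Mul(-6107, Pow(Add(-18, -4950, Mul(2, 9801)), -1)) = Mul(-6107, Pow(Add(-18, -4950, 19602), -1)) = Mul(-6107, Pow(14634, -1)) = Mul(-6107, Rational(1, 14634)) = Rational(-6107, 14634)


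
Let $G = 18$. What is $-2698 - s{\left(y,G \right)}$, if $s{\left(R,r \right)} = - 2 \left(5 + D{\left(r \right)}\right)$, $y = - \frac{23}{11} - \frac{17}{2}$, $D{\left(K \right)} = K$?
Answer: $-2652$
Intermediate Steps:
$y = - \frac{233}{22}$ ($y = \left(-23\right) \frac{1}{11} - \frac{17}{2} = - \frac{23}{11} - \frac{17}{2} = - \frac{233}{22} \approx -10.591$)
$s{\left(R,r \right)} = -10 - 2 r$ ($s{\left(R,r \right)} = - 2 \left(5 + r\right) = -10 - 2 r$)
$-2698 - s{\left(y,G \right)} = -2698 - \left(-10 - 36\right) = -2698 - -46 = -2698 + 46 = -2652$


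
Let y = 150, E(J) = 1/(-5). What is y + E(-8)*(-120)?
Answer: 174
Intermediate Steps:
E(J) = -⅕
y + E(-8)*(-120) = 150 - ⅕*(-120) = 150 + 24 = 174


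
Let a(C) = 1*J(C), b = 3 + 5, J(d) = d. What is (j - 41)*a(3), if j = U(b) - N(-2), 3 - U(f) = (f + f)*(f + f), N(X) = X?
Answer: -876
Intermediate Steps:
b = 8
U(f) = 3 - 4*f² (U(f) = 3 - (f + f)*(f + f) = 3 - 2*f*2*f = 3 - 4*f²)
a(C) = C (a(C) = 1*C = C)
j = -251 (j = (3 - 4*8²) - 1*(-2) = (3 - 4*64) + 2 = (3 - 256) + 2 = -253 + 2 = -251)
(j - 41)*a(3) = (-251 - 41)*3 = -292*3 = -876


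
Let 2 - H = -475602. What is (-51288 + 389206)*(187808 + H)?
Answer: 224178856216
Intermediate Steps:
H = 475604 (H = 2 - 1*(-475602) = 2 + 475602 = 475604)
(-51288 + 389206)*(187808 + H) = (-51288 + 389206)*(187808 + 475604) = 337918*663412 = 224178856216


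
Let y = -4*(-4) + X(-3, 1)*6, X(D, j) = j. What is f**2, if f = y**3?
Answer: 113379904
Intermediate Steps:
y = 22 (y = -4*(-4) + 1*6 = 16 + 6 = 22)
f = 10648 (f = 22**3 = 10648)
f**2 = 10648**2 = 113379904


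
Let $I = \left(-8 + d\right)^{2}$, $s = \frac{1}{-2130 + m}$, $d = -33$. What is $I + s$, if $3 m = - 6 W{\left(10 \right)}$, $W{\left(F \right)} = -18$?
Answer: $\frac{3520013}{2094} \approx 1681.0$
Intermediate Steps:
$m = 36$ ($m = \frac{\left(-6\right) \left(-18\right)}{3} = \frac{1}{3} \cdot 108 = 36$)
$s = - \frac{1}{2094}$ ($s = \frac{1}{-2130 + 36} = \frac{1}{-2094} = - \frac{1}{2094} \approx -0.00047755$)
$I = 1681$ ($I = \left(-8 - 33\right)^{2} = \left(-41\right)^{2} = 1681$)
$I + s = 1681 - \frac{1}{2094} = \frac{3520013}{2094}$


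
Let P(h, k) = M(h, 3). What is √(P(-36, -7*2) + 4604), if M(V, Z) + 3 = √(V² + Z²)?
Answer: √(4601 + 3*√145) ≈ 68.096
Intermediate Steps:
M(V, Z) = -3 + √(V² + Z²)
P(h, k) = -3 + √(9 + h²) (P(h, k) = -3 + √(h² + 3²) = -3 + √(h² + 9) = -3 + √(9 + h²))
√(P(-36, -7*2) + 4604) = √((-3 + √(9 + (-36)²)) + 4604) = √((-3 + √(9 + 1296)) + 4604) = √((-3 + √1305) + 4604) = √((-3 + 3*√145) + 4604) = √(4601 + 3*√145)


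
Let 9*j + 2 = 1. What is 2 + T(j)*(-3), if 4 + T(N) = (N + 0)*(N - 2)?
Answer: 359/27 ≈ 13.296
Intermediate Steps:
j = -⅑ (j = -2/9 + (⅑)*1 = -2/9 + ⅑ = -⅑ ≈ -0.11111)
T(N) = -4 + N*(-2 + N) (T(N) = -4 + (N + 0)*(N - 2) = -4 + N*(-2 + N))
2 + T(j)*(-3) = 2 + (-4 + (-⅑)² - 2*(-⅑))*(-3) = 2 + (-4 + 1/81 + 2/9)*(-3) = 2 - 305/81*(-3) = 2 + 305/27 = 359/27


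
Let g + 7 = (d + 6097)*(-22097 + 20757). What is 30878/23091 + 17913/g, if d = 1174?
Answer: 300435263983/224979007377 ≈ 1.3354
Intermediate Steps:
g = -9743147 (g = -7 + (1174 + 6097)*(-22097 + 20757) = -7 + 7271*(-1340) = -7 - 9743140 = -9743147)
30878/23091 + 17913/g = 30878/23091 + 17913/(-9743147) = 30878*(1/23091) + 17913*(-1/9743147) = 30878/23091 - 17913/9743147 = 300435263983/224979007377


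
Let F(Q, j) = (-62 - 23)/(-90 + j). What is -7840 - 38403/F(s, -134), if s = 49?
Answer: -545216/5 ≈ -1.0904e+5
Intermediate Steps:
F(Q, j) = -85/(-90 + j)
-7840 - 38403/F(s, -134) = -7840 - 38403/((-85/(-90 - 134))) = -7840 - 38403/((-85/(-224))) = -7840 - 38403/((-85*(-1/224))) = -7840 - 38403/85/224 = -7840 - 38403*224/85 = -7840 - 1*506016/5 = -7840 - 506016/5 = -545216/5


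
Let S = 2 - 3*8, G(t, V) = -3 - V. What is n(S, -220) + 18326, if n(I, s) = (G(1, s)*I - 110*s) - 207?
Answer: 37545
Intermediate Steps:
S = -22 (S = 2 - 24 = -22)
n(I, s) = -207 - 110*s + I*(-3 - s) (n(I, s) = ((-3 - s)*I - 110*s) - 207 = (I*(-3 - s) - 110*s) - 207 = (-110*s + I*(-3 - s)) - 207 = -207 - 110*s + I*(-3 - s))
n(S, -220) + 18326 = (-207 - 110*(-220) - 1*(-22)*(3 - 220)) + 18326 = (-207 + 24200 - 1*(-22)*(-217)) + 18326 = (-207 + 24200 - 4774) + 18326 = 19219 + 18326 = 37545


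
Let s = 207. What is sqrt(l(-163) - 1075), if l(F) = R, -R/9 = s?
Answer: I*sqrt(2938) ≈ 54.203*I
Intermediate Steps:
R = -1863 (R = -9*207 = -1863)
l(F) = -1863
sqrt(l(-163) - 1075) = sqrt(-1863 - 1075) = sqrt(-2938) = I*sqrt(2938)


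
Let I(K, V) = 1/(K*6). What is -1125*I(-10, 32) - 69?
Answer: -201/4 ≈ -50.250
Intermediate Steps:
I(K, V) = 1/(6*K)
-1125*I(-10, 32) - 69 = -375/(2*(-10)) - 69 = -375*(-1)/(2*10) - 69 = -1125*(-1/60) - 69 = 75/4 - 69 = -201/4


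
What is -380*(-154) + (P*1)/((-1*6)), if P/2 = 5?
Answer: 175555/3 ≈ 58518.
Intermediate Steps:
P = 10 (P = 2*5 = 10)
-380*(-154) + (P*1)/((-1*6)) = -380*(-154) + (10*1)/((-1*6)) = 58520 + 10/(-6) = 58520 + 10*(-⅙) = 58520 - 5/3 = 175555/3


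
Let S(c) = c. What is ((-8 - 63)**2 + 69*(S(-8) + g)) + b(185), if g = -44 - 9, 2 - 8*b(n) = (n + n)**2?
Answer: -65121/4 ≈ -16280.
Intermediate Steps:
b(n) = 1/4 - n**2/2 (b(n) = 1/4 - (n + n)**2/8 = 1/4 - 4*n**2/8 = 1/4 - n**2/2)
g = -53
((-8 - 63)**2 + 69*(S(-8) + g)) + b(185) = ((-8 - 63)**2 + 69*(-8 - 53)) + (1/4 - 1/2*185**2) = ((-71)**2 + 69*(-61)) + (1/4 - 1/2*34225) = (5041 - 4209) + (1/4 - 34225/2) = 832 - 68449/4 = -65121/4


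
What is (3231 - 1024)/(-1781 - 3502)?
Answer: -2207/5283 ≈ -0.41776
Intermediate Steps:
(3231 - 1024)/(-1781 - 3502) = 2207/(-5283) = 2207*(-1/5283) = -2207/5283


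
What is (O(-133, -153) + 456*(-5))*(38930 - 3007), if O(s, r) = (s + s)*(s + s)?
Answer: 2459863348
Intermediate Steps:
O(s, r) = 4*s² (O(s, r) = (2*s)*(2*s) = 4*s²)
(O(-133, -153) + 456*(-5))*(38930 - 3007) = (4*(-133)² + 456*(-5))*(38930 - 3007) = (4*17689 - 2280)*35923 = (70756 - 2280)*35923 = 68476*35923 = 2459863348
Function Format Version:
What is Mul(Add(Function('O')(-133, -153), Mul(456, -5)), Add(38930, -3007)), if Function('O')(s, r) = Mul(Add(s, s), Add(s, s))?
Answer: 2459863348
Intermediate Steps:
Function('O')(s, r) = Mul(4, Pow(s, 2)) (Function('O')(s, r) = Mul(Mul(2, s), Mul(2, s)) = Mul(4, Pow(s, 2)))
Mul(Add(Function('O')(-133, -153), Mul(456, -5)), Add(38930, -3007)) = Mul(Add(Mul(4, Pow(-133, 2)), Mul(456, -5)), Add(38930, -3007)) = Mul(Add(Mul(4, 17689), -2280), 35923) = Mul(Add(70756, -2280), 35923) = Mul(68476, 35923) = 2459863348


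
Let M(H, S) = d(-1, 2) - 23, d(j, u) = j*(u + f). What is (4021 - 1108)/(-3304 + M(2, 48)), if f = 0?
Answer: -2913/3329 ≈ -0.87504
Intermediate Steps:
d(j, u) = j*u (d(j, u) = j*(u + 0) = j*u)
M(H, S) = -25 (M(H, S) = -1*2 - 23 = -2 - 23 = -25)
(4021 - 1108)/(-3304 + M(2, 48)) = (4021 - 1108)/(-3304 - 25) = 2913/(-3329) = 2913*(-1/3329) = -2913/3329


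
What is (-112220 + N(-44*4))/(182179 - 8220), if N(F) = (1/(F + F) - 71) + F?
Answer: -39588385/61233568 ≈ -0.64651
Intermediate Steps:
N(F) = -71 + F + 1/(2*F) (N(F) = (1/(2*F) - 71) + F = (-71 + 1/(2*F)) + F = -71 + F + 1/(2*F))
(-112220 + N(-44*4))/(182179 - 8220) = (-112220 + (-71 - 44*4 + 1/(2*((-44*4)))))/(182179 - 8220) = (-112220 + (-71 - 176 + (½)/(-176)))/173959 = (-112220 + (-71 - 176 + (½)*(-1/176)))*(1/173959) = (-112220 + (-71 - 176 - 1/352))*(1/173959) = (-112220 - 86945/352)*(1/173959) = -39588385/352*1/173959 = -39588385/61233568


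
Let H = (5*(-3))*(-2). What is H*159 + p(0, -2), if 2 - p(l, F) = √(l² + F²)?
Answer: 4770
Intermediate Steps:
p(l, F) = 2 - √(F² + l²) (p(l, F) = 2 - √(l² + F²) = 2 - √(F² + l²))
H = 30 (H = -15*(-2) = 30)
H*159 + p(0, -2) = 30*159 + (2 - √((-2)² + 0²)) = 4770 + (2 - √(4 + 0)) = 4770 + (2 - √4) = 4770 + (2 - 1*2) = 4770 + (2 - 2) = 4770 + 0 = 4770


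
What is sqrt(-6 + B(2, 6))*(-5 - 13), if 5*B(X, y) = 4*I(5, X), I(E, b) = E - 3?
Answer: -18*I*sqrt(110)/5 ≈ -37.757*I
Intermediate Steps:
I(E, b) = -3 + E
B(X, y) = 8/5 (B(X, y) = (4*(-3 + 5))/5 = (4*2)/5 = (1/5)*8 = 8/5)
sqrt(-6 + B(2, 6))*(-5 - 13) = sqrt(-6 + 8/5)*(-5 - 13) = sqrt(-22/5)*(-18) = (I*sqrt(110)/5)*(-18) = -18*I*sqrt(110)/5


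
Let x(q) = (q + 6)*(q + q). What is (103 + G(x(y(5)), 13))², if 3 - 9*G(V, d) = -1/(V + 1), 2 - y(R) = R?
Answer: 249924481/23409 ≈ 10676.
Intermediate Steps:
y(R) = 2 - R
x(q) = 2*q*(6 + q) (x(q) = (6 + q)*(2*q) = 2*q*(6 + q))
G(V, d) = ⅓ + 1/(9*(1 + V)) (G(V, d) = ⅓ - (-1)/(9*(V + 1)) = ⅓ - (-1)/(9*(1 + V)) = ⅓ + 1/(9*(1 + V)))
(103 + G(x(y(5)), 13))² = (103 + (4 + 3*(2*(2 - 1*5)*(6 + (2 - 1*5))))/(9*(1 + 2*(2 - 1*5)*(6 + (2 - 1*5)))))² = (103 + (4 + 3*(2*(2 - 5)*(6 + (2 - 5))))/(9*(1 + 2*(2 - 5)*(6 + (2 - 5)))))² = (103 + (4 + 3*(2*(-3)*(6 - 3)))/(9*(1 + 2*(-3)*(6 - 3))))² = (103 + (4 + 3*(2*(-3)*3))/(9*(1 + 2*(-3)*3)))² = (103 + (4 + 3*(-18))/(9*(1 - 18)))² = (103 + (⅑)*(4 - 54)/(-17))² = (103 + (⅑)*(-1/17)*(-50))² = (103 + 50/153)² = (15809/153)² = 249924481/23409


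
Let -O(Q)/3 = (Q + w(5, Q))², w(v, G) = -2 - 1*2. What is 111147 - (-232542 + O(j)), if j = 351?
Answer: 704916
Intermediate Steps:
w(v, G) = -4 (w(v, G) = -2 - 2 = -4)
O(Q) = -3*(-4 + Q)² (O(Q) = -3*(Q - 4)² = -3*(-4 + Q)²)
111147 - (-232542 + O(j)) = 111147 - (-232542 - 3*(-4 + 351)²) = 111147 - (-232542 - 3*347²) = 111147 - (-232542 - 3*120409) = 111147 - (-232542 - 361227) = 111147 - 1*(-593769) = 111147 + 593769 = 704916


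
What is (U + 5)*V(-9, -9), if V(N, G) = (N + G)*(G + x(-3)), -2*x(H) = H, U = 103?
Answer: 14580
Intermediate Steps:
x(H) = -H/2
V(N, G) = (3/2 + G)*(G + N) (V(N, G) = (N + G)*(G - ½*(-3)) = (G + N)*(G + 3/2) = (G + N)*(3/2 + G) = (3/2 + G)*(G + N))
(U + 5)*V(-9, -9) = (103 + 5)*((-9)² + (3/2)*(-9) + (3/2)*(-9) - 9*(-9)) = 108*(81 - 27/2 - 27/2 + 81) = 108*135 = 14580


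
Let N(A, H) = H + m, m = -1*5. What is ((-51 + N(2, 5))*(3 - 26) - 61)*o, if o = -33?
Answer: -36696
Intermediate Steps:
m = -5
N(A, H) = -5 + H (N(A, H) = H - 5 = -5 + H)
((-51 + N(2, 5))*(3 - 26) - 61)*o = ((-51 + (-5 + 5))*(3 - 26) - 61)*(-33) = ((-51 + 0)*(-23) - 61)*(-33) = (-51*(-23) - 61)*(-33) = (1173 - 61)*(-33) = 1112*(-33) = -36696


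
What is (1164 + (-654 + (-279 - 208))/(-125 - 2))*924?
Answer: 137647356/127 ≈ 1.0838e+6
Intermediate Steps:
(1164 + (-654 + (-279 - 208))/(-125 - 2))*924 = (1164 + (-654 - 487)/(-127))*924 = (1164 - 1141*(-1/127))*924 = (1164 + 1141/127)*924 = (148969/127)*924 = 137647356/127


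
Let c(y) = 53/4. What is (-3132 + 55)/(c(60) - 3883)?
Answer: 12308/15479 ≈ 0.79514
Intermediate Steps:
c(y) = 53/4 (c(y) = 53*(1/4) = 53/4)
(-3132 + 55)/(c(60) - 3883) = (-3132 + 55)/(53/4 - 3883) = -3077/(-15479/4) = -3077*(-4/15479) = 12308/15479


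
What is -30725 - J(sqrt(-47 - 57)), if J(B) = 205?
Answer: -30930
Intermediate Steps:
-30725 - J(sqrt(-47 - 57)) = -30725 - 1*205 = -30725 - 205 = -30930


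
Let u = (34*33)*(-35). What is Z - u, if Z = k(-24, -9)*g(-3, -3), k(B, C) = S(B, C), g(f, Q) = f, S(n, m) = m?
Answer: 39297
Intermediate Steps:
k(B, C) = C
Z = 27 (Z = -9*(-3) = 27)
u = -39270 (u = 1122*(-35) = -39270)
Z - u = 27 - 1*(-39270) = 27 + 39270 = 39297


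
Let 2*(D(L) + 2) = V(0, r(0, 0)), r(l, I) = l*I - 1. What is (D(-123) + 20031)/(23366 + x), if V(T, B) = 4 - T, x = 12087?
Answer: 1821/3223 ≈ 0.56500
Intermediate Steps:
r(l, I) = -1 + I*l (r(l, I) = I*l - 1 = -1 + I*l)
D(L) = 0 (D(L) = -2 + (4 - 1*0)/2 = -2 + (4 + 0)/2 = -2 + (1/2)*4 = -2 + 2 = 0)
(D(-123) + 20031)/(23366 + x) = (0 + 20031)/(23366 + 12087) = 20031/35453 = 20031*(1/35453) = 1821/3223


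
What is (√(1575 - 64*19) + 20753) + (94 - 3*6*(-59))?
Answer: 21909 + √359 ≈ 21928.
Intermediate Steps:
(√(1575 - 64*19) + 20753) + (94 - 3*6*(-59)) = (√(1575 - 1216) + 20753) + (94 - 18*(-59)) = (√359 + 20753) + (94 + 1062) = (20753 + √359) + 1156 = 21909 + √359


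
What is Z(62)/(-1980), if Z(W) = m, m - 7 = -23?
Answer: 4/495 ≈ 0.0080808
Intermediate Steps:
m = -16 (m = 7 - 23 = -16)
Z(W) = -16
Z(62)/(-1980) = -16/(-1980) = -16*(-1/1980) = 4/495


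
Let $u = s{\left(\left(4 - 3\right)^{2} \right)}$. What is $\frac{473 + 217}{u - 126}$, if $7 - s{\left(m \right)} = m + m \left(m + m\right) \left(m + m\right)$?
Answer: $- \frac{345}{62} \approx -5.5645$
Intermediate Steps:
$s{\left(m \right)} = 7 - m - 4 m^{3}$ ($s{\left(m \right)} = 7 - \left(m + m \left(m + m\right) \left(m + m\right)\right) = 7 - \left(m + m 2 m 2 m\right) = 7 - \left(m + m 4 m^{2}\right) = 7 - \left(m + 4 m^{3}\right) = 7 - m - 4 m^{3}$)
$u = 2$ ($u = 7 - \left(4 - 3\right)^{2} - 4 \left(\left(4 - 3\right)^{2}\right)^{3} = 7 - 1^{2} - 4 \left(1^{2}\right)^{3} = 7 - 1 - 4 \cdot 1^{3} = 7 - 1 - 4 = 2$)
$\frac{473 + 217}{u - 126} = \frac{473 + 217}{2 - 126} = \frac{690}{-124} = 690 \left(- \frac{1}{124}\right) = - \frac{345}{62}$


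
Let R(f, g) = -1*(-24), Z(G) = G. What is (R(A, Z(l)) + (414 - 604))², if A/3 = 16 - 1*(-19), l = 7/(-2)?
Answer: 27556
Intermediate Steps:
l = -7/2 (l = 7*(-½) = -7/2 ≈ -3.5000)
A = 105 (A = 3*(16 - 1*(-19)) = 3*(16 + 19) = 3*35 = 105)
R(f, g) = 24
(R(A, Z(l)) + (414 - 604))² = (24 + (414 - 604))² = (24 - 190)² = (-166)² = 27556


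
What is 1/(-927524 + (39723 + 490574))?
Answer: -1/397227 ≈ -2.5175e-6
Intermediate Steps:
1/(-927524 + (39723 + 490574)) = 1/(-927524 + 530297) = 1/(-397227) = -1/397227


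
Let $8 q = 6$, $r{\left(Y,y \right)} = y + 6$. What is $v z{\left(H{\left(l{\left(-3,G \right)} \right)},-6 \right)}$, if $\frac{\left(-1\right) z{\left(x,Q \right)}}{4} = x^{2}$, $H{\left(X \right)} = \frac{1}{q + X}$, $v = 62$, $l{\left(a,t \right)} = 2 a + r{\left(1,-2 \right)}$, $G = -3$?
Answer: $- \frac{3968}{25} \approx -158.72$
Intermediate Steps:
$r{\left(Y,y \right)} = 6 + y$
$q = \frac{3}{4}$ ($q = \frac{1}{8} \cdot 6 = \frac{3}{4} \approx 0.75$)
$l{\left(a,t \right)} = 4 + 2 a$ ($l{\left(a,t \right)} = 2 a + \left(6 - 2\right) = 2 a + 4 = 4 + 2 a$)
$H{\left(X \right)} = \frac{1}{\frac{3}{4} + X}$
$z{\left(x,Q \right)} = - 4 x^{2}$
$v z{\left(H{\left(l{\left(-3,G \right)} \right)},-6 \right)} = 62 \left(- 4 \left(\frac{4}{3 + 4 \left(4 + 2 \left(-3\right)\right)}\right)^{2}\right) = 62 \left(- 4 \left(\frac{4}{3 + 4 \left(4 - 6\right)}\right)^{2}\right) = 62 \left(- 4 \left(\frac{4}{3 + 4 \left(-2\right)}\right)^{2}\right) = 62 \left(- 4 \left(\frac{4}{3 - 8}\right)^{2}\right) = 62 \left(- 4 \left(\frac{4}{-5}\right)^{2}\right) = 62 \left(- 4 \left(4 \left(- \frac{1}{5}\right)\right)^{2}\right) = 62 \left(- 4 \left(- \frac{4}{5}\right)^{2}\right) = 62 \left(\left(-4\right) \frac{16}{25}\right) = 62 \left(- \frac{64}{25}\right) = - \frac{3968}{25}$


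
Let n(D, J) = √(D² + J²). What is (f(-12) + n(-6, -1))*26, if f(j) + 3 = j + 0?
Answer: -390 + 26*√37 ≈ -231.85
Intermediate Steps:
f(j) = -3 + j (f(j) = -3 + (j + 0) = -3 + j)
(f(-12) + n(-6, -1))*26 = ((-3 - 12) + √((-6)² + (-1)²))*26 = (-15 + √(36 + 1))*26 = (-15 + √37)*26 = -390 + 26*√37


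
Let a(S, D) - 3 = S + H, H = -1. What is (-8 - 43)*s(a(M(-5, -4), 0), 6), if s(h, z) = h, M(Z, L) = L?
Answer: 102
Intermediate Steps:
a(S, D) = 2 + S (a(S, D) = 3 + (S - 1) = 3 + (-1 + S) = 2 + S)
(-8 - 43)*s(a(M(-5, -4), 0), 6) = (-8 - 43)*(2 - 4) = -51*(-2) = 102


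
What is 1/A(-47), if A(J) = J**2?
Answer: 1/2209 ≈ 0.00045269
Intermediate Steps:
1/A(-47) = 1/((-47)**2) = 1/2209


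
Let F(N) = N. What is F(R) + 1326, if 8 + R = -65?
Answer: 1253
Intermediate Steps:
R = -73 (R = -8 - 65 = -73)
F(R) + 1326 = -73 + 1326 = 1253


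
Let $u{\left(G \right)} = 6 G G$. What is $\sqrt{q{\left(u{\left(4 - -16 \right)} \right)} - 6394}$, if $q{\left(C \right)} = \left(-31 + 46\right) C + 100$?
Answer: $\sqrt{29706} \approx 172.35$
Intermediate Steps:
$u{\left(G \right)} = 6 G^{2}$
$q{\left(C \right)} = 100 + 15 C$ ($q{\left(C \right)} = 15 C + 100 = 100 + 15 C$)
$\sqrt{q{\left(u{\left(4 - -16 \right)} \right)} - 6394} = \sqrt{\left(100 + 15 \cdot 6 \left(4 - -16\right)^{2}\right) - 6394} = \sqrt{\left(100 + 15 \cdot 6 \left(4 + 16\right)^{2}\right) - 6394} = \sqrt{\left(100 + 15 \cdot 6 \cdot 20^{2}\right) - 6394} = \sqrt{\left(100 + 15 \cdot 6 \cdot 400\right) - 6394} = \sqrt{\left(100 + 15 \cdot 2400\right) - 6394} = \sqrt{\left(100 + 36000\right) - 6394} = \sqrt{36100 - 6394} = \sqrt{29706}$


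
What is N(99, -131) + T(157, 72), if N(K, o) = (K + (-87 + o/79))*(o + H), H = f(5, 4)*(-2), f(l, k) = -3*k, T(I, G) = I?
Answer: -75016/79 ≈ -949.57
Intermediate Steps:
H = 24 (H = -3*4*(-2) = -12*(-2) = 24)
N(K, o) = (24 + o)*(-87 + K + o/79) (N(K, o) = (K + (-87 + o/79))*(o + 24) = (K + (-87 + o*(1/79)))*(24 + o) = (K + (-87 + o/79))*(24 + o) = (-87 + K + o/79)*(24 + o) = (24 + o)*(-87 + K + o/79))
N(99, -131) + T(157, 72) = (-2088 + 24*99 - 6849/79*(-131) + (1/79)*(-131)² + 99*(-131)) + 157 = (-2088 + 2376 + 897219/79 + (1/79)*17161 - 12969) + 157 = (-2088 + 2376 + 897219/79 + 17161/79 - 12969) + 157 = -87419/79 + 157 = -75016/79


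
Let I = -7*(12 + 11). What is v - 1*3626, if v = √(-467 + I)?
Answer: -3626 + 2*I*√157 ≈ -3626.0 + 25.06*I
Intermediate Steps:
I = -161 (I = -7*23 = -161)
v = 2*I*√157 (v = √(-467 - 161) = √(-628) = 2*I*√157 ≈ 25.06*I)
v - 1*3626 = 2*I*√157 - 1*3626 = 2*I*√157 - 3626 = -3626 + 2*I*√157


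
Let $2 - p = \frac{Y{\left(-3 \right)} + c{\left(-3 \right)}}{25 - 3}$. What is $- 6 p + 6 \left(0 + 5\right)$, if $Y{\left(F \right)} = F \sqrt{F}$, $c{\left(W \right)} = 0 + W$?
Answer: $\frac{189}{11} - \frac{9 i \sqrt{3}}{11} \approx 17.182 - 1.4171 i$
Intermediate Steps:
$c{\left(W \right)} = W$
$Y{\left(F \right)} = F^{\frac{3}{2}}$
$p = \frac{47}{22} + \frac{3 i \sqrt{3}}{22}$ ($p = 2 - \frac{\left(-3\right)^{\frac{3}{2}} - 3}{25 - 3} = 2 - \frac{- 3 i \sqrt{3} - 3}{22} = 2 - \left(-3 - 3 i \sqrt{3}\right) \frac{1}{22} = 2 - \left(- \frac{3}{22} - \frac{3 i \sqrt{3}}{22}\right) = 2 + \left(\frac{3}{22} + \frac{3 i \sqrt{3}}{22}\right) = \frac{47}{22} + \frac{3 i \sqrt{3}}{22} \approx 2.1364 + 0.23619 i$)
$- 6 p + 6 \left(0 + 5\right) = - 6 \left(\frac{47}{22} + \frac{3 i \sqrt{3}}{22}\right) + 6 \left(0 + 5\right) = \left(- \frac{141}{11} - \frac{9 i \sqrt{3}}{11}\right) + 6 \cdot 5 = \left(- \frac{141}{11} - \frac{9 i \sqrt{3}}{11}\right) + 30 = \frac{189}{11} - \frac{9 i \sqrt{3}}{11}$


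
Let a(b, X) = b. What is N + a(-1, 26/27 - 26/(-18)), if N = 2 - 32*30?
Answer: -959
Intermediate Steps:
N = -958 (N = 2 - 960 = -958)
N + a(-1, 26/27 - 26/(-18)) = -958 - 1 = -959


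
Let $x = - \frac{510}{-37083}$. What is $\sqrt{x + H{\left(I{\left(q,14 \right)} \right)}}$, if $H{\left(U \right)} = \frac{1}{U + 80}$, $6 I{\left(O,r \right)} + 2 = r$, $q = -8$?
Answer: $\frac{\sqrt{26658746202}}{1013602} \approx 0.16108$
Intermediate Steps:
$I{\left(O,r \right)} = - \frac{1}{3} + \frac{r}{6}$
$H{\left(U \right)} = \frac{1}{80 + U}$
$x = \frac{170}{12361}$ ($x = \left(-510\right) \left(- \frac{1}{37083}\right) = \frac{170}{12361} \approx 0.013753$)
$\sqrt{x + H{\left(I{\left(q,14 \right)} \right)}} = \sqrt{\frac{170}{12361} + \frac{1}{80 + \left(- \frac{1}{3} + \frac{1}{6} \cdot 14\right)}} = \sqrt{\frac{170}{12361} + \frac{1}{80 + \left(- \frac{1}{3} + \frac{7}{3}\right)}} = \sqrt{\frac{170}{12361} + \frac{1}{80 + 2}} = \sqrt{\frac{170}{12361} + \frac{1}{82}} = \sqrt{\frac{26301}{1013602}} = \frac{\sqrt{26658746202}}{1013602}$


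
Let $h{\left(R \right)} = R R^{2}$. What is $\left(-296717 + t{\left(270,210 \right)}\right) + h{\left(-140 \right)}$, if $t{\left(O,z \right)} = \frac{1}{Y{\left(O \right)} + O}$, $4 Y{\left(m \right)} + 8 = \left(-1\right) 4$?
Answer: $- \frac{811871438}{267} \approx -3.0407 \cdot 10^{6}$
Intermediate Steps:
$Y{\left(m \right)} = -3$ ($Y{\left(m \right)} = -2 + \frac{\left(-1\right) 4}{4} = -2 + \frac{1}{4} \left(-4\right) = -2 - 1 = -3$)
$h{\left(R \right)} = R^{3}$
$t{\left(O,z \right)} = \frac{1}{-3 + O}$
$\left(-296717 + t{\left(270,210 \right)}\right) + h{\left(-140 \right)} = \left(-296717 + \frac{1}{-3 + 270}\right) + \left(-140\right)^{3} = \left(-296717 + \frac{1}{267}\right) - 2744000 = - \frac{79223438}{267} - 2744000 = - \frac{811871438}{267}$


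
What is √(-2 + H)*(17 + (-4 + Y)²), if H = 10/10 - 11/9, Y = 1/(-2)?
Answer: 149*I*√5/6 ≈ 55.529*I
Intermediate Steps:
Y = -½ ≈ -0.50000
H = -2/9 (H = 10*(⅒) - 11*⅑ = 1 - 11/9 = -2/9 ≈ -0.22222)
√(-2 + H)*(17 + (-4 + Y)²) = √(-2 - 2/9)*(17 + (-4 - ½)²) = √(-20/9)*(17 + (-9/2)²) = (2*I*√5/3)*(17 + 81/4) = (2*I*√5/3)*(149/4) = 149*I*√5/6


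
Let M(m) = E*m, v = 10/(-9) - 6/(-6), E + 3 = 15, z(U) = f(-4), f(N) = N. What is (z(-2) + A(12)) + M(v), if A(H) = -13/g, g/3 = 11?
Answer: -63/11 ≈ -5.7273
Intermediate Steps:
g = 33 (g = 3*11 = 33)
A(H) = -13/33
z(U) = -4
E = 12 (E = -3 + 15 = 12)
v = -1/9 (v = 10*(-1/9) - 6*(-1/6) = -10/9 + 1 = -1/9 ≈ -0.11111)
M(m) = 12*m
(z(-2) + A(12)) + M(v) = (-4 - 13/33) + 12*(-1/9) = -145/33 - 4/3 = -63/11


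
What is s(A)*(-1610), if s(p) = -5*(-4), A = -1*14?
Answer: -32200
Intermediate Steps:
A = -14
s(p) = 20
s(A)*(-1610) = 20*(-1610) = -32200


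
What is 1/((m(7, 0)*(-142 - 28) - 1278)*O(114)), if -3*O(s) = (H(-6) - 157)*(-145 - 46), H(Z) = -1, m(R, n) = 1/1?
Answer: 3/43697744 ≈ 6.8653e-8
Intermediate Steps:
m(R, n) = 1
O(s) = -30178/3 (O(s) = -(-1 - 157)*(-145 - 46)/3 = -(-158)*(-191)/3 = -1/3*30178 = -30178/3)
1/((m(7, 0)*(-142 - 28) - 1278)*O(114)) = 1/((1*(-142 - 28) - 1278)*(-30178/3)) = -3/30178/(1*(-170) - 1278) = -3/30178/(-170 - 1278) = -3/30178/(-1448) = -1/1448*(-3/30178) = 3/43697744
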